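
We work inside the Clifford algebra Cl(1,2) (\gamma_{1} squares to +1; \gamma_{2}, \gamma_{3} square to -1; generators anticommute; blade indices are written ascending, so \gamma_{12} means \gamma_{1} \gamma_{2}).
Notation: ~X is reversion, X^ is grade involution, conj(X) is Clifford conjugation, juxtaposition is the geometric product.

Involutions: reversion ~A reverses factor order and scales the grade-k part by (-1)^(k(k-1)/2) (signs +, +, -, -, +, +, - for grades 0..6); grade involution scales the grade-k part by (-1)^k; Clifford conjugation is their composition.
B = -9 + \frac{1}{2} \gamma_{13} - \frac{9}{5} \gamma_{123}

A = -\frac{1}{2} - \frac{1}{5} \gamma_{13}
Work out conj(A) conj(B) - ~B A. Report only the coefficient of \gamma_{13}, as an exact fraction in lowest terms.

first term: \frac{22}{5} + \frac{9}{25} \gamma_{2} - \frac{31}{20} \gamma_{13} + \frac{9}{10} \gamma_{123}
second term: \frac{23}{5} + \frac{9}{25} \gamma_{2} + \frac{41}{20} \gamma_{13} - \frac{9}{10} \gamma_{123}
Answer: -\frac{18}{5}


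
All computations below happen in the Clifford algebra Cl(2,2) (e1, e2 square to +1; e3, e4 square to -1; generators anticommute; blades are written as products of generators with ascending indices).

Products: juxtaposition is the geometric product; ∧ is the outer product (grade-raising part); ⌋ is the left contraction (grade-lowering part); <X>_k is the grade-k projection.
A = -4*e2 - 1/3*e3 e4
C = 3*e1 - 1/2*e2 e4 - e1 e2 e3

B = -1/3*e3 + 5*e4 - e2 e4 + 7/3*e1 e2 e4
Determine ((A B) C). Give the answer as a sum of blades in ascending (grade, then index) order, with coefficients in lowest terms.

step 1: 5/3*e3 + 37/9*e4 + 28/3*e1 e4 + e2 e3 - 20*e2 e4 + 7/9*e1 e2 e3
step 2: 83/9 - e1 - 37/18*e2 - 28*e4 - 3*e1 e2 - 5*e1 e3 - 37/3*e1 e4 + 7/3*e2 e3 + 1/2*e3 e4 + 3*e1 e2 e3 - 60*e1 e2 e4 + 367/18*e1 e3 e4 + 61/6*e2 e3 e4 + 37/9*e1 e2 e3 e4
Answer: 83/9 - e1 - 37/18*e2 - 28*e4 - 3*e1 e2 - 5*e1 e3 - 37/3*e1 e4 + 7/3*e2 e3 + 1/2*e3 e4 + 3*e1 e2 e3 - 60*e1 e2 e4 + 367/18*e1 e3 e4 + 61/6*e2 e3 e4 + 37/9*e1 e2 e3 e4


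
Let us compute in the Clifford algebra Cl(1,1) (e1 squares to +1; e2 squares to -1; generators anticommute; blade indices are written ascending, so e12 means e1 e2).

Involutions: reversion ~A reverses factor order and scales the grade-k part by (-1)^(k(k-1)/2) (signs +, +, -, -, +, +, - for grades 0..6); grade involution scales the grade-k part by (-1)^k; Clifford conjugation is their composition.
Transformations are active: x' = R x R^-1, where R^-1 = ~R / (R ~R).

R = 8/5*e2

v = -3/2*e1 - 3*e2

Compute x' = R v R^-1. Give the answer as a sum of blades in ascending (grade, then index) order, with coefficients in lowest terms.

~R = 8/5*e2, and R ~R = -64/25, so R^-1 = ~R / (-64/25).
R v = 24/5 + 12/5*e12
Answer: 3/2*e1 - 3*e2


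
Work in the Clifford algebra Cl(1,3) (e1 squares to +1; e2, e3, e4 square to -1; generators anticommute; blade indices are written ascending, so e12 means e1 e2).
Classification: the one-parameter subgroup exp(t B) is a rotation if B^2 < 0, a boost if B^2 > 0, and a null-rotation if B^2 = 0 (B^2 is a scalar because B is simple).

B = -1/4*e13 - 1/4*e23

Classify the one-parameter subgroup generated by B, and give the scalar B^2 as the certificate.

B^2 term by term: the squares give (-1/4)^2*(e13)^2 + (-1/4)^2*(e23)^2 = 1/16*(+1) + 1/16*(-1) = 0 (each basis 2-blade squares to minus the product of its generators' squares); cross terms between blades sharing an index anticommute and cancel. So B^2 = 0.
Answer: null-rotation, certificate B^2 = 0. Because 0 is invariant under every versor sandwich, the classification follows from its sign alone.


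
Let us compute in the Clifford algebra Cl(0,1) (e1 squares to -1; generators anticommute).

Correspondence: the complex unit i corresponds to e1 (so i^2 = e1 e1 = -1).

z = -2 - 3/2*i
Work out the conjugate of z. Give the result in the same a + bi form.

In blades: z = -2 - 3/2*e1.
Conjugation here is Clifford conjugation: the scalar is fixed and the grade-1 and grade-2 blades all flip sign, giving -2 + 3/2*e1; translating back:
Answer: -2 + 3/2*i


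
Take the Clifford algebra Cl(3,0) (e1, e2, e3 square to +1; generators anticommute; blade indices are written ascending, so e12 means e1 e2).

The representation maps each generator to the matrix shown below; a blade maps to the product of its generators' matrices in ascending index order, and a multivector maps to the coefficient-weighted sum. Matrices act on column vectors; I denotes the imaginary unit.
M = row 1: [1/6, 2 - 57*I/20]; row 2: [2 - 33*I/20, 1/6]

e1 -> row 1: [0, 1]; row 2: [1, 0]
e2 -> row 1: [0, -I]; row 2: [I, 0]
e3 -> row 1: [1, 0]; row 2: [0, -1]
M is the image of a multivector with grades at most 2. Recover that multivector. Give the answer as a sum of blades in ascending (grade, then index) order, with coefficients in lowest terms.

Method: 1, rho(e1), rho(e2), rho(e3) form a trace-orthogonal basis of the 2x2 complex matrices (tr(X Y) = 2 if X = Y, else 0), so M = m0*1 + m1*rho(e1) + m2*rho(e2) + m3*rho(e3) with m0 = tr(M)/2 = 1/6, m1 = tr(M rho(e1))/2 = 2 - 9*I/4, m2 = tr(M rho(e2))/2 = 3/5, m3 = tr(M rho(e3))/2 = 0.
Multiplying table entries, the bivector images are rho(e12) = I*rho(e3), rho(e13) = -I*rho(e2), rho(e23) = I*rho(e1); with real blade coefficients the real parts of m0..m3 are the coefficients of 1, e1, e2, e3 and the imaginary parts give the bivectors (e23: Im m1, e13: -Im m2, e12: Im m3).
Answer: 1/6 + 2*e1 + 3/5*e2 - 9/4*e23


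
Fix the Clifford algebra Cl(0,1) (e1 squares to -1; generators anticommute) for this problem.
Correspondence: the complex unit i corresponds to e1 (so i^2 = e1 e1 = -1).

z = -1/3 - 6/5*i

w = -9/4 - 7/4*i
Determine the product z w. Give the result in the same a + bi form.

In blades: z = -1/3 - 6/5*e1, w = -9/4 - 7/4*e1.
Distribute z over w term by term (generator squares from the signature, products reordered to ascending indices): (-1/3)*w = 3/4 + 7/12*e1; (-6/5*e1)*w = -21/10 + 27/10*e1.
Sum: -27/20 + 197/60*e1; translating back through the correspondence:
Answer: -27/20 + 197/60*i


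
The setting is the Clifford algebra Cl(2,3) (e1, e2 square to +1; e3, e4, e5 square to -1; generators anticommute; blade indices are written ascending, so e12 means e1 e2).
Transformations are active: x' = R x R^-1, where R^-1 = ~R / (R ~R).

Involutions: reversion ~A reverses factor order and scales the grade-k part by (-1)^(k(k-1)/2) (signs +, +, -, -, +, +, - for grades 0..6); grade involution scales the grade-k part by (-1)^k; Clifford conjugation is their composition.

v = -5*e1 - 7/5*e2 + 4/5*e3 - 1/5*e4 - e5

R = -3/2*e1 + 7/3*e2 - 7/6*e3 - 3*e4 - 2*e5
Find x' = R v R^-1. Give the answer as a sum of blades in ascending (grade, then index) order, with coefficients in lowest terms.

~R = -3/2*e1 + 7/3*e2 - 7/6*e3 - 3*e4 - 2*e5, and R ~R = -20/3, so R^-1 = ~R / (-20/3).
R v = 77/30 + 413/30*e12 - 211/30*e13 - 147/10*e14 - 17/2*e15 + 7/30*e23 - 14/3*e24 - 77/15*e25 + 79/30*e34 + 83/30*e35 + 13/5*e45
Answer: 1231/200*e1 - 119/300*e2 + 59/600*e3 + 251/100*e4 + 127/50*e5


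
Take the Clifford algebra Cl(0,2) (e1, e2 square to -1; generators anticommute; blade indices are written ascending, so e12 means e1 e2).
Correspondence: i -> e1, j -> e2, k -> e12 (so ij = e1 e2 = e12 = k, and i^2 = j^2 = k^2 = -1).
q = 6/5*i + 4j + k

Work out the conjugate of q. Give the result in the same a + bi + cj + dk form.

In blades: q = 6/5*e1 + 4*e2 + e12.
Conjugation here is Clifford conjugation: the scalar is fixed and the grade-1 and grade-2 blades all flip sign, giving -6/5*e1 - 4*e2 - e12; translating back:
Answer: -6/5*i - 4j - k


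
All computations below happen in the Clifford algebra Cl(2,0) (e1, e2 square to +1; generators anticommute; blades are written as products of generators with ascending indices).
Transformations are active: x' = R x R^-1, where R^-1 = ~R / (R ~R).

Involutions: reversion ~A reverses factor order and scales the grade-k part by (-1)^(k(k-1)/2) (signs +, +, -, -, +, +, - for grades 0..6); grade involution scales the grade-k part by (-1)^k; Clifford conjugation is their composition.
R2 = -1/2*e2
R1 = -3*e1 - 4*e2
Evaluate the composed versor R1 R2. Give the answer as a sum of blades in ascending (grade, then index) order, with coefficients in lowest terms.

Distribute over the terms of R2 (each basis-blade product reordered to ascending indices, repeated generators contracted through their squares):
R1 (-1/2*e2) = 2 + 3/2*e1 e2
Answer: 2 + 3/2*e1 e2


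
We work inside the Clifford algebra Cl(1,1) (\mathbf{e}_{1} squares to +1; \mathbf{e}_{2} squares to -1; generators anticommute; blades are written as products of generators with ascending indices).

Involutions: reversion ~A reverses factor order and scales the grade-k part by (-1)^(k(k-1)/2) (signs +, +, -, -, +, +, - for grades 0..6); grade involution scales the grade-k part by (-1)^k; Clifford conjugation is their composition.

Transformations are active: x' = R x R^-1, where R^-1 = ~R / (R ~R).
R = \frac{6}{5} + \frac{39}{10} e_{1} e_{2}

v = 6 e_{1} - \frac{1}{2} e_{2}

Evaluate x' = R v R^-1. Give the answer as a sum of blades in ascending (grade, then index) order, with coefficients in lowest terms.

~R = \frac{6}{5} - \frac{39}{10} e_{1} e_{2}, and R ~R = -\frac{1377}{100}, so R^-1 = ~R / (-\frac{1377}{100}).
R v = \frac{183}{20} e_{1} - 24 e_{2}
Answer: -\frac{1162}{153} e_{1} + \frac{1433}{306} e_{2}


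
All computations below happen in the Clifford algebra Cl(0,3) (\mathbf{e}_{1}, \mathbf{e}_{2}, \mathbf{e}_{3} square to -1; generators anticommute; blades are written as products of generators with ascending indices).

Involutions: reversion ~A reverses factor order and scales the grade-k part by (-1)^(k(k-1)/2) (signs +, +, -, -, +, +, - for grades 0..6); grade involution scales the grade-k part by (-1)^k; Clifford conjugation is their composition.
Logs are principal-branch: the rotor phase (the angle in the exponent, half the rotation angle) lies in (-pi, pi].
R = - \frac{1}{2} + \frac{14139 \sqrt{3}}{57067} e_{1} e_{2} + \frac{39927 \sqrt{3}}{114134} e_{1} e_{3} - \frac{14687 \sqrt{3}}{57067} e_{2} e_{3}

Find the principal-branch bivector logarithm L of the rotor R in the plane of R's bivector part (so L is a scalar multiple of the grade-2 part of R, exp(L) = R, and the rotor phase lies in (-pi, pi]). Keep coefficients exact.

The scalar part of R is - \frac{1}{2}, and that scalar determines the rotor phase on the principal branch; recovering the unit plane as bivector-part over sine of the phase gives L = phase * plane.
Concretely: cos(phase) = - \frac{1}{2} gives phase = ±\frac{2 \pi}{3}, and since phase/sin(phase) is even the sign is immaterial: L = (phase/sin(phase)) * <R>_2 = (\frac{4 \sqrt{3} \pi}{9}) * <R>_2.
Answer: \frac{18852 \pi}{57067} e_{1} e_{2} + \frac{26618 \pi}{57067} e_{1} e_{3} - \frac{58748 \pi}{171201} e_{2} e_{3}


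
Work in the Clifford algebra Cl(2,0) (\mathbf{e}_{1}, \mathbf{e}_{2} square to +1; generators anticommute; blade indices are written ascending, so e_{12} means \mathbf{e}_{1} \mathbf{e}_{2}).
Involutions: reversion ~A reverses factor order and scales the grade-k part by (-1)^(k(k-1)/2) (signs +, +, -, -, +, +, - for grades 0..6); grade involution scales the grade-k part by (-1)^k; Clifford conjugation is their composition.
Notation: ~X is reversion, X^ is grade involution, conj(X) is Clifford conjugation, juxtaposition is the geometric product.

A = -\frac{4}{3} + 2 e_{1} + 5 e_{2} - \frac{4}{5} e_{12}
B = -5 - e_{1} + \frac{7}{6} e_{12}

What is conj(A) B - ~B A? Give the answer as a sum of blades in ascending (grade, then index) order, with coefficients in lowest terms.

first term: \frac{116}{15} + \frac{103}{6} e_{1} + \frac{352}{15} e_{2} - \frac{95}{9} e_{12}
second term: \frac{56}{15} - \frac{29}{2} e_{1} - \frac{328}{15} e_{2} + \frac{5}{9} e_{12}
Answer: 4 + \frac{95}{3} e_{1} + \frac{136}{3} e_{2} - \frac{100}{9} e_{12}


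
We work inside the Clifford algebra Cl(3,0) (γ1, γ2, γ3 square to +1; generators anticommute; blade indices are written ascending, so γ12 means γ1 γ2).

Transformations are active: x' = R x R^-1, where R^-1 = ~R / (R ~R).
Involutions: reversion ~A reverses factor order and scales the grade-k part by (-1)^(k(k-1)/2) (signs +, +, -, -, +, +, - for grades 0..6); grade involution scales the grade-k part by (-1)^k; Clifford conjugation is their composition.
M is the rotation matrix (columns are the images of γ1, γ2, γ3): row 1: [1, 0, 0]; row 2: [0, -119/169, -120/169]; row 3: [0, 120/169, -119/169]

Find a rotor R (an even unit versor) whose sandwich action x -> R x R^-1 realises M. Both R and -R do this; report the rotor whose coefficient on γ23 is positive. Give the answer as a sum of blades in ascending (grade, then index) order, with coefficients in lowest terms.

Method: write R = a + b12*γ12 + b13*γ13 + b23*γ23 with a^2 + b12^2 + b13^2 + b23^2 = 1 (so R^-1 = ~R). Expanding the columns R e_j ~R gives tr M = 4a^2 - 1 and, from the antisymmetric part, M21 - M12 = -4a*b12, M13 - M31 = 4a*b13, M32 - M23 = -4a*b23.
Here tr M = -69/169, so a^2 = (1 + tr M)/4 = 25/169 and a = ±5/13. Taking a = 5/13: M21 - M12 = 0, M13 - M31 = 0, M32 - M23 = 240/169, giving b12 = 0, b13 = 0, b23 = -12/13, i.e. R = 5/13 - 12/13*γ23.
Its γ23 coefficient is negative, so report the other preimage -R.
Answer: -5/13 + 12/13*γ23. Why the constraint matters: R and -R act identically through the sandwich — M has trace -69/169 either way — so only the sign condition on γ23 picks one of the two preimages.


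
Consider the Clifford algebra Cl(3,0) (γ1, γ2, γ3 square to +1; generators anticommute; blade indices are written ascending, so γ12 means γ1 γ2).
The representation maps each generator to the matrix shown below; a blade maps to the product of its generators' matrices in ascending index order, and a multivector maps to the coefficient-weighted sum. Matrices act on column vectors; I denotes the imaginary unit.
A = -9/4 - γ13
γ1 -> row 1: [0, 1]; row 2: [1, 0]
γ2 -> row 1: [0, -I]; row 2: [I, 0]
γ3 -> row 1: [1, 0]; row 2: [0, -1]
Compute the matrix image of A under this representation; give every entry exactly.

Bivector images (products of the table entries): rho(γ13) = rho(γ1)rho(γ3) = row 1: [0, -1]; row 2: [1, 0].
M = (-9/4)*1 + (-1)*rho(γ13), summed entrywise (1 is the identity matrix):
Answer: row 1: [-9/4, 1]; row 2: [-1, -9/4]


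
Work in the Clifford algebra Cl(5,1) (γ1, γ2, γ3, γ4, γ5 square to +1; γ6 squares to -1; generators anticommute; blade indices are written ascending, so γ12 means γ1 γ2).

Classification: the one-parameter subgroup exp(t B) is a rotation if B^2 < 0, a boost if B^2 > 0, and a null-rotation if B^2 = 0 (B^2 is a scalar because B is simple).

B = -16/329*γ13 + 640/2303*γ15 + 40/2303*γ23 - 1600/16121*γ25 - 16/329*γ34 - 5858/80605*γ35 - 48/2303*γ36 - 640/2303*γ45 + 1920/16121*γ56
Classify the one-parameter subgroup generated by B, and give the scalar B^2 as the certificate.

B^2 term by term: the squares give (-16/329)^2*(γ13)^2 + (640/2303)^2*(γ15)^2 + (40/2303)^2*(γ23)^2 + (-1600/16121)^2*(γ25)^2 + (-16/329)^2*(γ34)^2 + (-5858/80605)^2*(γ35)^2 + (-48/2303)^2*(γ36)^2 + (-640/2303)^2*(γ45)^2 + (1920/16121)^2*(γ56)^2 = 256/108241*(-1) + 409600/5303809*(-1) + 1600/5303809*(-1) + 2560000/259886641*(-1) + 256/108241*(-1) + 34316164/6497166025*(-1) + 2304/5303809*(+1) + 409600/5303809*(-1) + 3686400/259886641*(+1) = -4/25 (each basis 2-blade squares to minus the product of its generators' squares); cross terms between blades sharing an index anticommute and cancel; the commuting (index-disjoint) pairs give grade-4 terms 2*c*c'*(blade product), which cancel blade by blade — γ1235: -51200/5303809 + 51200/5303809 = 0; γ1345: 20480/757687 - 20480/757687 = 0; γ1356: -61440/5303809 + 61440/5303809 = 0; γ2345: -51200/5303809 + 51200/5303809 = 0; γ2356: 153600/37126663 - 153600/37126663 = 0; γ3456: -61440/5303809 + 61440/5303809 = 0 — confirming B is simple. So B^2 = -4/25.
Answer: rotation, certificate B^2 = -4/25. Check the certificate: B^2 = -4/25, and that sign is decisive whatever form B takes.


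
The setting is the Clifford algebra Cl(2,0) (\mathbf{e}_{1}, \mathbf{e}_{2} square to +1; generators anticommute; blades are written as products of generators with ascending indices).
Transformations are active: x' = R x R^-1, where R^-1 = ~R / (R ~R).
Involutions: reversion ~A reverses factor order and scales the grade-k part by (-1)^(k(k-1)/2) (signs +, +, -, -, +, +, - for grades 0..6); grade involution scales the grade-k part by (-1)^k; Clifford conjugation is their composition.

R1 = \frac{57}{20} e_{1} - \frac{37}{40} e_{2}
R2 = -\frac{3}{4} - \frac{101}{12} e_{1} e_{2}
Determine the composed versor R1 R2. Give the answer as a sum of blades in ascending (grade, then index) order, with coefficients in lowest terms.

Distribute over the terms of R1 (each basis-blade product reordered to ascending indices, repeated generators contracted through their squares):
(\frac{57}{20} e_{1}) R2 = -\frac{171}{80} e_{1} - \frac{1919}{80} e_{2}
(-\frac{37}{40} e_{2}) R2 = -\frac{3737}{480} e_{1} + \frac{111}{160} e_{2}
Summing the partial products and collecting blades:
Answer: -\frac{4763}{480} e_{1} - \frac{3727}{160} e_{2}


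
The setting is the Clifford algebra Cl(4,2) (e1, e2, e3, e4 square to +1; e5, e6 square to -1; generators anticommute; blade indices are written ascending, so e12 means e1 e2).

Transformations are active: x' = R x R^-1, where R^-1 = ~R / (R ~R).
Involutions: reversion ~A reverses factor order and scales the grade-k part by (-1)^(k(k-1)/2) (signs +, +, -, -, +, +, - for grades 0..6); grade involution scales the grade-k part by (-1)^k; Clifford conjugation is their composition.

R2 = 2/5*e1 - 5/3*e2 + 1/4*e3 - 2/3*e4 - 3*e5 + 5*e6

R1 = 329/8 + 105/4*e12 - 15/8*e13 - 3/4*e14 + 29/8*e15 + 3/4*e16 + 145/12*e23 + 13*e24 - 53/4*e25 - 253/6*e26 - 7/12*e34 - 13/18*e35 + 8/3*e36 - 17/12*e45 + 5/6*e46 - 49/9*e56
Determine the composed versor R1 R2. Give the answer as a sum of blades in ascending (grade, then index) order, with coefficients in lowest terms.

Distribute over the terms of R2 (each basis-blade product reordered to ascending indices, repeated generators contracted through their squares):
R1 (2/5*e1) = 329/20*e1 - 21/2*e2 + 3/4*e3 + 3/10*e4 - 29/20*e5 - 3/10*e6 + 29/6*e123 + 26/5*e124 - 53/10*e125 - 253/15*e126 - 7/30*e134 - 13/45*e135 + 16/15*e136 - 17/30*e145 + 1/3*e146 - 98/45*e156
R1 (-5/3*e2) = -175/4*e1 - 1645/24*e2 + 725/36*e3 + 65/3*e4 - 265/12*e5 - 1265/18*e6 - 25/8*e123 - 5/4*e124 + 145/24*e125 + 5/4*e126 + 35/36*e234 + 65/54*e235 - 40/9*e236 + 85/36*e245 - 25/18*e246 + 245/27*e256
R1 (1/4*e3) = -15/32*e1 + 145/48*e2 + 329/32*e3 + 7/48*e4 + 13/72*e5 - 2/3*e6 + 105/16*e123 + 3/16*e134 - 29/32*e135 - 3/16*e136 - 13/4*e234 + 53/16*e235 + 253/24*e236 - 17/48*e345 + 5/24*e346 - 49/36*e356
R1 (-2/3*e4) = 1/2*e1 - 26/3*e2 + 7/18*e3 - 329/12*e4 - 17/18*e5 + 5/9*e6 - 35/2*e124 + 5/4*e134 + 29/12*e145 + 1/2*e146 - 145/18*e234 - 53/6*e245 - 253/9*e246 - 13/27*e345 + 16/9*e346 + 98/27*e456
R1 (-3*e5) = 87/8*e1 - 159/4*e2 - 13/6*e3 - 17/4*e4 - 987/8*e5 + 49/3*e6 - 315/4*e125 + 45/8*e135 + 9/4*e145 + 9/4*e156 - 145/4*e235 - 39*e245 - 253/2*e256 + 7/4*e345 + 8*e356 + 5/2*e456
R1 (5*e6) = -15/4*e1 + 1265/6*e2 - 40/3*e3 - 25/6*e4 + 245/9*e5 + 1645/8*e6 + 525/4*e126 - 75/8*e136 - 15/4*e146 + 145/8*e156 + 725/12*e236 + 65*e246 - 265/4*e256 - 35/12*e346 - 65/18*e356 - 85/12*e456
Summing the partial products and collecting blades:
Answer: -3223/160*e1 + 4147/48*e2 + 4625/288*e3 - 3293/240*e4 - 2409/20*e5 + 54457/360*e6 + 397/48*e123 - 271/20*e124 - 9361/120*e125 + 3469/30*e126 + 289/240*e134 + 6379/1440*e135 - 2039/240*e136 + 41/10*e145 - 35/12*e146 + 6551/360*e156 - 31/3*e234 - 13709/432*e235 + 4789/72*e236 - 1637/36*e245 + 71/2*e246 - 19837/108*e256 + 395/432*e345 - 67/72*e346 + 109/36*e356 - 103/108*e456


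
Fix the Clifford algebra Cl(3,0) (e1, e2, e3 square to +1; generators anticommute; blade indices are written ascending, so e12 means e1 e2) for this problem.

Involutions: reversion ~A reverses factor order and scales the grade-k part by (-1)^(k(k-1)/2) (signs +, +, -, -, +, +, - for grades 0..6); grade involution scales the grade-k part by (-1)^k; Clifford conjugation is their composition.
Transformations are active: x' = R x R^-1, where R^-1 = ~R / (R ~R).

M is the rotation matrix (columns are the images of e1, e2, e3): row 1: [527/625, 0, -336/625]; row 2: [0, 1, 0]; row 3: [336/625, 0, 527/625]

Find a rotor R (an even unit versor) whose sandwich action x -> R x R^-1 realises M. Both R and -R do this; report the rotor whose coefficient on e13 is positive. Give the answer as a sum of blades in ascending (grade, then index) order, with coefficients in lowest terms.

Method: write R = a + b12*e12 + b13*e13 + b23*e23 with a^2 + b12^2 + b13^2 + b23^2 = 1 (so R^-1 = ~R). Expanding the columns R e_j ~R gives tr M = 4a^2 - 1 and, from the antisymmetric part, M21 - M12 = -4a*b12, M13 - M31 = 4a*b13, M32 - M23 = -4a*b23.
Here tr M = 1679/625, so a^2 = (1 + tr M)/4 = 576/625 and a = ±24/25. Taking a = 24/25: M21 - M12 = 0, M13 - M31 = -672/625, M32 - M23 = 0, giving b12 = 0, b13 = -7/25, b23 = 0, i.e. R = 24/25 - 7/25*e13.
Its e13 coefficient is negative, so report the other preimage -R.
Answer: -24/25 + 7/25*e13. Note: both R and -R realise this M (trace 1679/625); the covering map identifies them, and the e13-coefficient sign is the tie-breaker.


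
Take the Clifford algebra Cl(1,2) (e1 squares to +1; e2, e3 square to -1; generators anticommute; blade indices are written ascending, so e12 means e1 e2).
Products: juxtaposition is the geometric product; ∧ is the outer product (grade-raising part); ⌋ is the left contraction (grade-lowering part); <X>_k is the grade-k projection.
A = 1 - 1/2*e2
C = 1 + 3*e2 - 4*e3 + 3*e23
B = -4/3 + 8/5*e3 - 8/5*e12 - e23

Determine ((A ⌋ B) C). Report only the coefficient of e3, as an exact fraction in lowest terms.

step 1: -4/3 + 4/5*e1 + 11/10*e3 - 8/5*e12 - e23
step 2: 91/15 + 28/5*e1 - 47/10*e2 + 103/30*e3 + 4/5*e12 + 8/5*e13 - 83/10*e23 + 44/5*e123
Answer: 103/30


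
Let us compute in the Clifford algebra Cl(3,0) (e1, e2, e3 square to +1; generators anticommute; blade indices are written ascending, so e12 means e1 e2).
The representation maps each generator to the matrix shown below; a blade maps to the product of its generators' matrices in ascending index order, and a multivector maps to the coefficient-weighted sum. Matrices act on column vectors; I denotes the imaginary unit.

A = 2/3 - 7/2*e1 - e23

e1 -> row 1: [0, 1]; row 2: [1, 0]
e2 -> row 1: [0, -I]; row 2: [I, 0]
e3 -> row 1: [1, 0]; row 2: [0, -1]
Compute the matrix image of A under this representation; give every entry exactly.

Bivector images (products of the table entries): rho(e23) = rho(e2)rho(e3) = row 1: [0, I]; row 2: [I, 0].
M = (2/3)*1 + (-7/2)*rho(e1) + (-1)*rho(e23), summed entrywise (1 is the identity matrix):
Answer: row 1: [2/3, -7/2 - I]; row 2: [-7/2 - I, 2/3]


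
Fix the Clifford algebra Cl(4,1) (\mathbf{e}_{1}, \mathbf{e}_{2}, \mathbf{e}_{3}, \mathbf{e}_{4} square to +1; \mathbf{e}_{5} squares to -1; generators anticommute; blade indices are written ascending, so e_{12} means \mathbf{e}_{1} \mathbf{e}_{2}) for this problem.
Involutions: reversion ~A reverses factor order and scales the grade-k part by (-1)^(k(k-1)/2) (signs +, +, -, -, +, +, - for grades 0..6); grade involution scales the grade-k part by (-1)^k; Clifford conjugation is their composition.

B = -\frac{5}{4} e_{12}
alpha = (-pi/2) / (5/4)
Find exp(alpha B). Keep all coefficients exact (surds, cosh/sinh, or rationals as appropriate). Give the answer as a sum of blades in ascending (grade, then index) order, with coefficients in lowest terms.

B^2 = (-\frac{5}{4})^2*(e_{12})^2 = \frac{25}{16}*(-1) = -\frac{25}{16} (a basis 2-blade squares to minus the product of its generators' squares).
B^2 = -\frac{25}{16} — since the square is negative, the closed form is circular: l = \frac{5}{4}, alpha*l = - \frac{\pi}{2}, so exp(alpha B) = cos(- \frac{\pi}{2}) + (sin(- \frac{\pi}{2})/(\frac{5}{4}))*B = 0 + (- \frac{4}{5})*B.
Answer: e_{12}


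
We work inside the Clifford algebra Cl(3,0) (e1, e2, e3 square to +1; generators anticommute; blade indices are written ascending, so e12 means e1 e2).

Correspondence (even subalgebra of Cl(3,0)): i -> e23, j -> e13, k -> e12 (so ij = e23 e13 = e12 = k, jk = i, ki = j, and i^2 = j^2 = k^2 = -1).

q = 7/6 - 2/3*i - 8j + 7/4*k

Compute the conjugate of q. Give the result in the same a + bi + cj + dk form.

In blades: q = 7/6 + 7/4*e12 - 8*e13 - 2/3*e23.
Quaternion conjugation is reversion on the even subalgebra: the scalar is fixed and every grade-2 blade flips sign, giving 7/6 - 7/4*e12 + 8*e13 + 2/3*e23; translating back:
Answer: 7/6 + 2/3*i + 8j - 7/4*k


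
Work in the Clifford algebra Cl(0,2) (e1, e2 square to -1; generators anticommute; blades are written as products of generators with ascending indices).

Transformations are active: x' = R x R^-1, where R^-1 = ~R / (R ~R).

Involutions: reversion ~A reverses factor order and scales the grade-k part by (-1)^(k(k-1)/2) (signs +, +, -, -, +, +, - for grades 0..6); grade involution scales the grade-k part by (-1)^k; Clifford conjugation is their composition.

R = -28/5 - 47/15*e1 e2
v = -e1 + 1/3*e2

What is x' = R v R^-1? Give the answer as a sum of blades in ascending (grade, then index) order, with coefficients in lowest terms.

~R = -28/5 + 47/15*e1 e2, and R ~R = 1853/45, so R^-1 = ~R / (1853/45).
R v = 299/45*e1 + 19/15*e2
Answer: -7479/9265*e1 - 18841/27795*e2


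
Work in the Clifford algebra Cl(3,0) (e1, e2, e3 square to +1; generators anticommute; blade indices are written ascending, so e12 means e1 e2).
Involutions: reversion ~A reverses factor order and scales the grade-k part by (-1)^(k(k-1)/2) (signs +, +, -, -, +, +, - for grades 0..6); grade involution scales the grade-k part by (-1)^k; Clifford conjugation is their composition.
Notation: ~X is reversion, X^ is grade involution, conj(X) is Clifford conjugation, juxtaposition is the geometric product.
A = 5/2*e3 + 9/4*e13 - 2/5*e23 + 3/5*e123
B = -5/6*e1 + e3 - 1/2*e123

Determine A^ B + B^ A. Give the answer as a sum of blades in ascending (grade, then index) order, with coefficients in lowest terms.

first term: -14/5 + 41/20*e1 - 61/40*e2 + 15/8*e3 + 13/20*e12 - 25/12*e13 + 1/2*e23 + 1/3*e123
second term: -14/5 + 49/20*e1 + 29/40*e2 + 15/8*e3 + 13/20*e12 + 25/12*e13 + 1/2*e23 - 1/3*e123
Answer: -28/5 + 9/2*e1 - 4/5*e2 + 15/4*e3 + 13/10*e12 + e23


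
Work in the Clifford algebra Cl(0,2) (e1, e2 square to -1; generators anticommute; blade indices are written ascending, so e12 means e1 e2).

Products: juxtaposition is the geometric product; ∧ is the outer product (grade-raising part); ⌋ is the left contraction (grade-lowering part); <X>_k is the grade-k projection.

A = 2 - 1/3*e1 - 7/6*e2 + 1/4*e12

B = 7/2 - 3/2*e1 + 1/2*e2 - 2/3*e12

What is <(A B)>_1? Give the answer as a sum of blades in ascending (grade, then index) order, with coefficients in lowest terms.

step 1: 29/4 - 253/72*e1 - 265/72*e2 - 19/8*e12
step 2: -253/72*e1 - 265/72*e2
Answer: -253/72*e1 - 265/72*e2


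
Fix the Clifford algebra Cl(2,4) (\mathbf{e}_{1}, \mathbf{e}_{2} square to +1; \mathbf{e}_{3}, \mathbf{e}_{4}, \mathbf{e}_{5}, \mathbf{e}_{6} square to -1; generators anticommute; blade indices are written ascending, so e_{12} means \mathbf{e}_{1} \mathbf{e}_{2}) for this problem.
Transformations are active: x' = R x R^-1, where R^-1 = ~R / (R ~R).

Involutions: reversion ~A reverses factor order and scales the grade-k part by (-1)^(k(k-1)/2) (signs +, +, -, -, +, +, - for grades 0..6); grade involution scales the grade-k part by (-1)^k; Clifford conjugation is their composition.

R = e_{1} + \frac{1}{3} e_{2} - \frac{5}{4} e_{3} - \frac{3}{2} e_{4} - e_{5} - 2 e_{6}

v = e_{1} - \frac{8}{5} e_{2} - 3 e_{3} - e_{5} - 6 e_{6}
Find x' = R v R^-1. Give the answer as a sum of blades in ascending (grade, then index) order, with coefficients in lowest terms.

~R = e_{1} + \frac{1}{3} e_{2} - \frac{5}{4} e_{3} - \frac{3}{2} e_{4} - e_{5} - 2 e_{6}, and R ~R = -\frac{1109}{144}, so R^-1 = ~R / (-\frac{1109}{144}).
R v = -\frac{977}{60} - \frac{29}{15} e_{12} - \frac{7}{4} e_{13} + \frac{3}{2} e_{14} - 4 e_{16} - 3 e_{23} - \frac{12}{5} e_{24} - \frac{29}{15} e_{25} - \frac{26}{5} e_{26} - \frac{9}{2} e_{34} - \frac{7}{4} e_{35} + \frac{3}{2} e_{36} + \frac{3}{2} e_{45} + 9 e_{46} + 4 e_{56}
Answer: \frac{17903}{5545} e_{1} + \frac{16688}{5545} e_{2} - \frac{2535}{1109} e_{3} - \frac{35172}{5545} e_{4} - \frac{17903}{5545} e_{5} - \frac{13626}{5545} e_{6}


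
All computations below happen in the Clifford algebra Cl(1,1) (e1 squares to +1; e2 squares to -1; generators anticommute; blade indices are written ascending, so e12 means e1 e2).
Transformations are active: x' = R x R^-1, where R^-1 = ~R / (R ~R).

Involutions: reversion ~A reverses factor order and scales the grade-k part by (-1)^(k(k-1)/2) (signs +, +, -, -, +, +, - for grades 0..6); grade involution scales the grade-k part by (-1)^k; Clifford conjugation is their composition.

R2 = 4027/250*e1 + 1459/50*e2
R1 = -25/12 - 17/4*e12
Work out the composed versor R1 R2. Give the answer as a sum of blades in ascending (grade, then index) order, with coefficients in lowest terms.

Distribute over the terms of R1 (each basis-blade product reordered to ascending indices, repeated generators contracted through their squares):
(-25/12) R2 = -4027/120*e1 - 1459/24*e2
(-17/4*e12) R2 = 24803/200*e1 + 68459/1000*e2
Summing the partial products and collecting blades:
Answer: 27137/300*e1 + 11501/1500*e2


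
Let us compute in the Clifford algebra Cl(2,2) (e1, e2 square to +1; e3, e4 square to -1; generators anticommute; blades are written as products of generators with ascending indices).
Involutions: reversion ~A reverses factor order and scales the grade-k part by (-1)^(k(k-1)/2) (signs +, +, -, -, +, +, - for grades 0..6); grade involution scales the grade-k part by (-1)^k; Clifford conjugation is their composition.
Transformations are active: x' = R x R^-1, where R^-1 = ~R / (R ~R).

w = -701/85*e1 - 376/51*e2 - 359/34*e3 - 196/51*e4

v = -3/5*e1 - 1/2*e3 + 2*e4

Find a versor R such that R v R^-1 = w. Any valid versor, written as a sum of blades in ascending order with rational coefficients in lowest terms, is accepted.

A norm check does it: q(v) = q(w) = -389/100, hence R = v + w = -752/85*e1 - 376/51*e2 - 188/17*e3 - 94/51*e4 realises the map — parallel part kept, (v - w)/2 negated, v carried to w.
Answer: -752/85*e1 - 376/51*e2 - 188/17*e3 - 94/51*e4


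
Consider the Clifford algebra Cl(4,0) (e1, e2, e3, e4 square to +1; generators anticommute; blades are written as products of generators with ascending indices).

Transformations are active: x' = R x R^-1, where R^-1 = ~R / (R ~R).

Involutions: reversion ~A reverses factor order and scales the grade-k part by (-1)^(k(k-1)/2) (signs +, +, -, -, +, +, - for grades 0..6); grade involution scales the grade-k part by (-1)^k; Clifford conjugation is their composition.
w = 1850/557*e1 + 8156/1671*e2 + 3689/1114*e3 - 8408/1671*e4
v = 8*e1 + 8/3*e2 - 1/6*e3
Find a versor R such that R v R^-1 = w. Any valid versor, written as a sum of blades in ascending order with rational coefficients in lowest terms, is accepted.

Equal squares first: v^2 = w^2 = 2561/36. Then v + w = 6306/557*e1 + 4204/557*e2 + 5255/1671*e3 - 8408/1671*e4 is a versor taking v to w, provided it is invertible.
Answer: 6306/557*e1 + 4204/557*e2 + 5255/1671*e3 - 8408/1671*e4


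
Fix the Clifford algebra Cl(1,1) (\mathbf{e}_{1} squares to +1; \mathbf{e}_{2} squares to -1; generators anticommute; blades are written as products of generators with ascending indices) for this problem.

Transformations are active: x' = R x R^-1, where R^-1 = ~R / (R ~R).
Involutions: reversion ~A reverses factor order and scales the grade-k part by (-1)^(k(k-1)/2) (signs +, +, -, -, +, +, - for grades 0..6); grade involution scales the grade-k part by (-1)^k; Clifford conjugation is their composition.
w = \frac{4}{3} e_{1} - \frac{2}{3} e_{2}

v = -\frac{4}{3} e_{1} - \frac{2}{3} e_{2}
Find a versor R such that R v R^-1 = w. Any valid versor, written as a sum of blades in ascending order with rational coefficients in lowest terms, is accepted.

Reasoning: v^2 = w^2 = \frac{4}{3} since conjugation preserves the quadratic form; R = v + w = -\frac{4}{3} e_{2} is then valid when invertible, keeping its own part and reversing (v - w)/2.
Answer: -\frac{4}{3} e_{2}


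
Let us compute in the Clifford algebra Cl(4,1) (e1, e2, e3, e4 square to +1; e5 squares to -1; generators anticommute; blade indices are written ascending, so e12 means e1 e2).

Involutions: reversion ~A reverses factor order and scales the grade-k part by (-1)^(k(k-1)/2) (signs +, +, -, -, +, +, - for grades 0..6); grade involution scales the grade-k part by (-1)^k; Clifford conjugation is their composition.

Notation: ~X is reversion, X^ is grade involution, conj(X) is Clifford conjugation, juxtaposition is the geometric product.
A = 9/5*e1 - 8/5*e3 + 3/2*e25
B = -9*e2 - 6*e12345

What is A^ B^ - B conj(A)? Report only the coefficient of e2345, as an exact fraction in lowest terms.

first term: -27/2*e5 - 81/5*e12 - 72/5*e23 + 9*e134 + 48/5*e1245 - 54/5*e2345
second term: 27/2*e5 - 81/5*e12 - 72/5*e23 + 9*e134 - 48/5*e1245 + 54/5*e2345
Answer: -108/5


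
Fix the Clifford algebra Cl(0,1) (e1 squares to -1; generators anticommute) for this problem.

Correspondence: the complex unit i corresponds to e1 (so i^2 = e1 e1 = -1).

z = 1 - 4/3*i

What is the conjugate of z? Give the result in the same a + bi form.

In blades: z = 1 - 4/3*e1.
Conjugation here is Clifford conjugation: the scalar is fixed and the grade-1 and grade-2 blades all flip sign, giving 1 + 4/3*e1; translating back:
Answer: 1 + 4/3*i


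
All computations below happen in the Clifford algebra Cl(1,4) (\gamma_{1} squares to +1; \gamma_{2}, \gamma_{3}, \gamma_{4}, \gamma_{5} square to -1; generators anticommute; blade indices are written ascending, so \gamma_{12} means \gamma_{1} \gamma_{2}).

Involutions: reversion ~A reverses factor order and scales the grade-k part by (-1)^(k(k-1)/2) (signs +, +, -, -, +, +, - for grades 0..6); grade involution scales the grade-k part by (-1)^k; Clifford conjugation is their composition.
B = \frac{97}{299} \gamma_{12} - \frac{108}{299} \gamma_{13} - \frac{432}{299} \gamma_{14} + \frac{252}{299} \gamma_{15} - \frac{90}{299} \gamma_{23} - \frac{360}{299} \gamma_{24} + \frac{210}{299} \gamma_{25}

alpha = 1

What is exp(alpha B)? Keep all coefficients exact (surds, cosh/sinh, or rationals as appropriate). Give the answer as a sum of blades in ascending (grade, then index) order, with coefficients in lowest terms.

B^2 term by term: the squares give (\frac{97}{299})^2*(\gamma_{12})^2 + (-\frac{108}{299})^2*(\gamma_{13})^2 + (-\frac{432}{299})^2*(\gamma_{14})^2 + (\frac{252}{299})^2*(\gamma_{15})^2 + (-\frac{90}{299})^2*(\gamma_{23})^2 + (-\frac{360}{299})^2*(\gamma_{24})^2 + (\frac{210}{299})^2*(\gamma_{25})^2 = \frac{9409}{89401}*(+1) + \frac{11664}{89401}*(+1) + \frac{186624}{89401}*(+1) + \frac{63504}{89401}*(+1) + \frac{8100}{89401}*(-1) + \frac{129600}{89401}*(-1) + \frac{44100}{89401}*(-1) = 1 (each basis 2-blade squares to minus the product of its generators' squares); cross terms between blades sharing an index anticommute and cancel; the commuting (index-disjoint) pairs give grade-4 terms 2*c*c'*(blade product), which cancel blade by blade — \gamma_{1234}: -\frac{77760}{89401} + \frac{77760}{89401} = 0; \gamma_{1235}: \frac{45360}{89401} - \frac{45360}{89401} = 0; \gamma_{1245}: \frac{181440}{89401} - \frac{181440}{89401} = 0 — confirming B is simple. So B^2 = 1.
B^2 = 1 — hyperbolic case — the even/odd split gives cosh and sinh: l = 1, alpha*l = 1, so exp(alpha B) = cosh(1) + (sinh(1)/1)*B = \cosh{\left(1 \right)} + (\sinh{\left(1 \right)})*B.
Answer: \cosh{\left(1 \right)} + \frac{97 \sinh{\left(1 \right)}}{299} \gamma_{12} - \frac{108 \sinh{\left(1 \right)}}{299} \gamma_{13} - \frac{432 \sinh{\left(1 \right)}}{299} \gamma_{14} + \frac{252 \sinh{\left(1 \right)}}{299} \gamma_{15} - \frac{90 \sinh{\left(1 \right)}}{299} \gamma_{23} - \frac{360 \sinh{\left(1 \right)}}{299} \gamma_{24} + \frac{210 \sinh{\left(1 \right)}}{299} \gamma_{25}


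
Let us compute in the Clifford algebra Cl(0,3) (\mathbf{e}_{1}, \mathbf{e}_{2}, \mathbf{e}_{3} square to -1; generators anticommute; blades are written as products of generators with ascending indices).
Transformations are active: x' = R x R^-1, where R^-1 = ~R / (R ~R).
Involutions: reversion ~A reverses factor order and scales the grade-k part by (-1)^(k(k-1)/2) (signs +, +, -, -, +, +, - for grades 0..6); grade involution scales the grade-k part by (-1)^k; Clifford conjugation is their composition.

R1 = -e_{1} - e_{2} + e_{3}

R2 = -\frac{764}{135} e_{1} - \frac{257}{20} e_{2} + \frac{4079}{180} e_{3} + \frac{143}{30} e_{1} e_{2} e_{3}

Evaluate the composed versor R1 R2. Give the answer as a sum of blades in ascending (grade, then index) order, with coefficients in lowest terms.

Distribute over the terms of R1 (each basis-blade product reordered to ascending indices, repeated generators contracted through their squares):
(-e_{1}) R2 = -\frac{764}{135} + \frac{257}{20} e_{1} e_{2} - \frac{4079}{180} e_{1} e_{3} + \frac{143}{30} e_{2} e_{3}
(-e_{2}) R2 = -\frac{257}{20} - \frac{764}{135} e_{1} e_{2} - \frac{143}{30} e_{1} e_{3} - \frac{4079}{180} e_{2} e_{3}
(e_{3}) R2 = -\frac{4079}{180} - \frac{143}{30} e_{1} e_{2} + \frac{764}{135} e_{1} e_{3} + \frac{257}{20} e_{2} e_{3}
Summing the partial products and collecting blades:
Answer: -\frac{5558}{135} + \frac{1309}{540} e_{1} e_{2} - \frac{2351}{108} e_{1} e_{3} - \frac{227}{45} e_{2} e_{3}


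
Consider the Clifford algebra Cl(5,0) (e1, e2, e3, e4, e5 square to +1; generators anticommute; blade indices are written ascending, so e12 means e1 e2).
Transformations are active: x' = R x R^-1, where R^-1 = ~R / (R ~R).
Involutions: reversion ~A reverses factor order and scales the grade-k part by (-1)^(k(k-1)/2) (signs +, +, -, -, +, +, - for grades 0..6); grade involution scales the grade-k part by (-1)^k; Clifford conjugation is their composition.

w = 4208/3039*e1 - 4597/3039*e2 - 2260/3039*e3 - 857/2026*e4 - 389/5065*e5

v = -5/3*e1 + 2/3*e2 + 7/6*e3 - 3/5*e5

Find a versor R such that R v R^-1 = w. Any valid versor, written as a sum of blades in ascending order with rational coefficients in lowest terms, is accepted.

A norm check does it: q(v) = q(w) = 1483/300, hence R = v + w = -857/3039*e1 - 857/1013*e2 + 857/2026*e3 - 857/2026*e4 - 3428/5065*e5 realises the map — parallel part kept, (v - w)/2 negated, v carried to w.
Answer: -857/3039*e1 - 857/1013*e2 + 857/2026*e3 - 857/2026*e4 - 3428/5065*e5


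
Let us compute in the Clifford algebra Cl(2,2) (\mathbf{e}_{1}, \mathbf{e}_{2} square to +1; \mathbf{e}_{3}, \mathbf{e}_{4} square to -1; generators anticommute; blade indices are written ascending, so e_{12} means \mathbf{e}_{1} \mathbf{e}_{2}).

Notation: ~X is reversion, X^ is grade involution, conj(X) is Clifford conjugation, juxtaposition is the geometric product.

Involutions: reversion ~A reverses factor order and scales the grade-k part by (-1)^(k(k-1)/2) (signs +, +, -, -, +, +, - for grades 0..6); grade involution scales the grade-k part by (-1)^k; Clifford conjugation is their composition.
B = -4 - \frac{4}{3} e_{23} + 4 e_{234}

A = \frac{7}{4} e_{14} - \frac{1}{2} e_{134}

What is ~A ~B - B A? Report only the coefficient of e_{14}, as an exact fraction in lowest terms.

first term: 2 e_{12} + 7 e_{14} - 7 e_{123} + \frac{2}{3} e_{124} - 2 e_{134} - \frac{7}{3} e_{1234}
second term: -2 e_{12} - 7 e_{14} + 7 e_{123} - \frac{2}{3} e_{124} + 2 e_{134} - \frac{7}{3} e_{1234}
Answer: 14


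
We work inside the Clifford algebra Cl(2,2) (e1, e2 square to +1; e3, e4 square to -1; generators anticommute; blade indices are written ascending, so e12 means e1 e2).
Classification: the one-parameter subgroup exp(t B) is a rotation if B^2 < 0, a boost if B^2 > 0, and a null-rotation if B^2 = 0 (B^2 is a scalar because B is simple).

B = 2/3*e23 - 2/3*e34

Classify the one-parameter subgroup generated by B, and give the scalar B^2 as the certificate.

B^2 term by term: the squares give (2/3)^2*(e23)^2 + (-2/3)^2*(e34)^2 = 4/9*(+1) + 4/9*(-1) = 0 (each basis 2-blade squares to minus the product of its generators' squares); cross terms between blades sharing an index anticommute and cancel. So B^2 = 0.
Answer: null-rotation, certificate B^2 = 0. Because 0 is invariant under every versor sandwich, the classification follows from its sign alone.
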